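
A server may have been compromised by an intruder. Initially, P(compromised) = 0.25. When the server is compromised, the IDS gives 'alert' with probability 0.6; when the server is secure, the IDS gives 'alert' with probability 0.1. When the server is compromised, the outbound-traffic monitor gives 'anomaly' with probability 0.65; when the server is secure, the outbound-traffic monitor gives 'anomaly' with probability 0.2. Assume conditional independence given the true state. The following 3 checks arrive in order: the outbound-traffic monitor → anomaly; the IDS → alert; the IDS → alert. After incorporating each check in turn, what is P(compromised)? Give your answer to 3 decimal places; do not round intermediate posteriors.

0.975

After the outbound-traffic monitor='anomaly': P(compromised) = 0.65·0.2500 / (0.65·0.2500 + 0.2·0.7500) ≈ 0.5200
After the IDS='alert': P(compromised) = 0.6·0.5200 / (0.6·0.5200 + 0.1·0.4800) ≈ 0.8667
After the IDS='alert': P(compromised) = 0.6·0.8667 / (0.6·0.8667 + 0.1·0.1333) ≈ 0.9750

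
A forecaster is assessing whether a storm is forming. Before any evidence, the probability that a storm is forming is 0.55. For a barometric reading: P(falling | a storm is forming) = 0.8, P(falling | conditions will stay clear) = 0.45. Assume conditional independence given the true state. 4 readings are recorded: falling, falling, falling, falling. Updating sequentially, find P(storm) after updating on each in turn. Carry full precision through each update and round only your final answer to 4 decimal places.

After 'falling': P(storm) = 0.8·0.5500 / (0.8·0.5500 + 0.45·0.4500) ≈ 0.6848
After 'falling': P(storm) = 0.8·0.6848 / (0.8·0.6848 + 0.45·0.3152) ≈ 0.7944
After 'falling': P(storm) = 0.8·0.7944 / (0.8·0.7944 + 0.45·0.2056) ≈ 0.8729
After 'falling': P(storm) = 0.8·0.8729 / (0.8·0.8729 + 0.45·0.1271) ≈ 0.9243

0.9243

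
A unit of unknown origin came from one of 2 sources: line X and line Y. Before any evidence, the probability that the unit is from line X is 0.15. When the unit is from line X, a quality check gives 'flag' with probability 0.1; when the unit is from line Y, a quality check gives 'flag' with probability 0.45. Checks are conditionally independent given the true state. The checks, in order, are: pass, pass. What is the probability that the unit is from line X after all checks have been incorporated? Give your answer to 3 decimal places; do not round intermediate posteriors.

0.321

After 'pass': P(line X) = 0.9·0.1500 / (0.9·0.1500 + 0.55·0.8500) ≈ 0.2241
After 'pass': P(line X) = 0.9·0.2241 / (0.9·0.2241 + 0.55·0.7759) ≈ 0.3209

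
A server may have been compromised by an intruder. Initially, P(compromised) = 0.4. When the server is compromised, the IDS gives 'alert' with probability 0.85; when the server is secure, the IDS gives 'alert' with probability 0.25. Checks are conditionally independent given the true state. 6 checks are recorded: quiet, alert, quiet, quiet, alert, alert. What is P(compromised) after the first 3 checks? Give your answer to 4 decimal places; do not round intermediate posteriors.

After 'quiet': P(compromised) = 0.15·0.4000 / (0.15·0.4000 + 0.75·0.6000) ≈ 0.1176
After 'alert': P(compromised) = 0.85·0.1176 / (0.85·0.1176 + 0.25·0.8824) ≈ 0.3119
After 'quiet': P(compromised) = 0.15·0.3119 / (0.15·0.3119 + 0.75·0.6881) ≈ 0.0831

0.0831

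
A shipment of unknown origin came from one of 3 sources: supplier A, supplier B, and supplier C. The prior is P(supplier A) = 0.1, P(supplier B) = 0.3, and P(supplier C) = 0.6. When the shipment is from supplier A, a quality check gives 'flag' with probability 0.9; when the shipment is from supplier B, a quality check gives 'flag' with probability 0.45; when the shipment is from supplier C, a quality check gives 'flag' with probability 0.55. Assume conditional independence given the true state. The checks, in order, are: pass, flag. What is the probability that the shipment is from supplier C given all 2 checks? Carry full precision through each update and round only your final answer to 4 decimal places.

After 'pass': normaliser = 0.1·0.1000 + 0.55·0.3000 + 0.45·0.6000; P(supplier A) ≈ 0.0225, P(supplier B) ≈ 0.3708, P(supplier C) ≈ 0.6067
After 'flag': normaliser = 0.9·0.0225 + 0.45·0.3708 + 0.55·0.6067; P(supplier A) ≈ 0.0388, P(supplier B) ≈ 0.3204, P(supplier C) ≈ 0.6408

0.6408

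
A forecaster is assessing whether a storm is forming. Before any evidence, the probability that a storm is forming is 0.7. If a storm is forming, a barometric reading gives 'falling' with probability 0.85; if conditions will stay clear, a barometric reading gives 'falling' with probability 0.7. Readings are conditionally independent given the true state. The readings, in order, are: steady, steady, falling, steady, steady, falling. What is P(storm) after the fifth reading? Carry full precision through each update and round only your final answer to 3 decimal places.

0.150

After 'steady': P(storm) = 0.15·0.7000 / (0.15·0.7000 + 0.3·0.3000) ≈ 0.5385
After 'steady': P(storm) = 0.15·0.5385 / (0.15·0.5385 + 0.3·0.4615) ≈ 0.3684
After 'falling': P(storm) = 0.85·0.3684 / (0.85·0.3684 + 0.7·0.6316) ≈ 0.4146
After 'steady': P(storm) = 0.15·0.4146 / (0.15·0.4146 + 0.3·0.5854) ≈ 0.2615
After 'steady': P(storm) = 0.15·0.2615 / (0.15·0.2615 + 0.3·0.7385) ≈ 0.1504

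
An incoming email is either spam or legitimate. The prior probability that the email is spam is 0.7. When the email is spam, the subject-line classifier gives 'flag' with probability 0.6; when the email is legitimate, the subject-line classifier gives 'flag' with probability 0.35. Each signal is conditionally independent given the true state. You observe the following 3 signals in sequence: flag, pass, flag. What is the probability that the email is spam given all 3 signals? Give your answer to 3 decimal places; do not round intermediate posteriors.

Apply Bayes' rule sequentially, carrying P(spam) forward.
After 'flag': P(spam) = 0.6·0.7000 / (0.6·0.7000 + 0.35·0.3000) ≈ 0.8000
After 'pass': P(spam) = 0.4·0.8000 / (0.4·0.8000 + 0.65·0.2000) ≈ 0.7111
After 'flag': P(spam) = 0.6·0.7111 / (0.6·0.7111 + 0.35·0.2889) ≈ 0.8084

0.808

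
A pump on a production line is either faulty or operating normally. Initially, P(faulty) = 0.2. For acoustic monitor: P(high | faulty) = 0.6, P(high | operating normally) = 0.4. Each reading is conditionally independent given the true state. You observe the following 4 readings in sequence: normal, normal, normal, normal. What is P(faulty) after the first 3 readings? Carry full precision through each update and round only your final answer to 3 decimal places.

0.069

After 'normal': P(faulty) = 0.4·0.2000 / (0.4·0.2000 + 0.6·0.8000) ≈ 0.1429
After 'normal': P(faulty) = 0.4·0.1429 / (0.4·0.1429 + 0.6·0.8571) ≈ 0.1000
After 'normal': P(faulty) = 0.4·0.1000 / (0.4·0.1000 + 0.6·0.9000) ≈ 0.0690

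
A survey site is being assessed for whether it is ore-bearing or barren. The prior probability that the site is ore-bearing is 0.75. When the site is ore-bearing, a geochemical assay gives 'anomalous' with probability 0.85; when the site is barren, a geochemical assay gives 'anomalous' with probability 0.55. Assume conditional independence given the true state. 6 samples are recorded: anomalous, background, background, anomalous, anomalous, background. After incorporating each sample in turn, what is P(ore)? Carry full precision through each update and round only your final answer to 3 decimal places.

0.291

After 'anomalous': P(ore) = 0.85·0.7500 / (0.85·0.7500 + 0.55·0.2500) ≈ 0.8226
After 'background': P(ore) = 0.15·0.8226 / (0.15·0.8226 + 0.45·0.1774) ≈ 0.6071
After 'background': P(ore) = 0.15·0.6071 / (0.15·0.6071 + 0.45·0.3929) ≈ 0.3400
After 'anomalous': P(ore) = 0.85·0.3400 / (0.85·0.3400 + 0.55·0.6600) ≈ 0.4433
After 'anomalous': P(ore) = 0.85·0.4433 / (0.85·0.4433 + 0.55·0.5567) ≈ 0.5517
After 'background': P(ore) = 0.15·0.5517 / (0.15·0.5517 + 0.45·0.4483) ≈ 0.2908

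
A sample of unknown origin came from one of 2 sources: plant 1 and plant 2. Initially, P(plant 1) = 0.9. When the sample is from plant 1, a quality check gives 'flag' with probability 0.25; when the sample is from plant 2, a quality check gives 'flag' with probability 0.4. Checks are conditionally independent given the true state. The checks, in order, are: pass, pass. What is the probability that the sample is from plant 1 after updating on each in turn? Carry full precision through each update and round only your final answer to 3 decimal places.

Apply Bayes' rule sequentially, carrying P(plant 1) forward.
After 'pass': P(plant 1) = 0.75·0.9000 / (0.75·0.9000 + 0.6·0.1000) ≈ 0.9184
After 'pass': P(plant 1) = 0.75·0.9184 / (0.75·0.9184 + 0.6·0.0816) ≈ 0.9336

0.934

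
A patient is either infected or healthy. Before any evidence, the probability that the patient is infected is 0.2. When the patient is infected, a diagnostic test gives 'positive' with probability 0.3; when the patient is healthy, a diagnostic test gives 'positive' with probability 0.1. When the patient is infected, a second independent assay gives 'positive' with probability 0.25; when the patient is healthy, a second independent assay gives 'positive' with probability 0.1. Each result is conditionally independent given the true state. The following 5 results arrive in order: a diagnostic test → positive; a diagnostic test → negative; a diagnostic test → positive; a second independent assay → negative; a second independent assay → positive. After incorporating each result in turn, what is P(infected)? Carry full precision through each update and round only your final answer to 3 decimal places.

0.785

Apply Bayes' rule sequentially, carrying P(infected) forward.
After a diagnostic test='positive': P(infected) = 0.3·0.2000 / (0.3·0.2000 + 0.1·0.8000) ≈ 0.4286
After a diagnostic test='negative': P(infected) = 0.7·0.4286 / (0.7·0.4286 + 0.9·0.5714) ≈ 0.3684
After a diagnostic test='positive': P(infected) = 0.3·0.3684 / (0.3·0.3684 + 0.1·0.6316) ≈ 0.6364
After a second independent assay='negative': P(infected) = 0.75·0.6364 / (0.75·0.6364 + 0.9·0.3636) ≈ 0.5932
After a second independent assay='positive': P(infected) = 0.25·0.5932 / (0.25·0.5932 + 0.1·0.4068) ≈ 0.7848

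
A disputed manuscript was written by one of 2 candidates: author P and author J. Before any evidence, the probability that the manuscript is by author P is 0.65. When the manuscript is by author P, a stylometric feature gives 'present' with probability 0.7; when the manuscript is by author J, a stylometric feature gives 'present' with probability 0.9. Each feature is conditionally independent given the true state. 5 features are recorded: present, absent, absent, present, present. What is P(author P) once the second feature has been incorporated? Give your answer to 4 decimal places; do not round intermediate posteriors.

After 'present': P(author P) = 0.7·0.6500 / (0.7·0.6500 + 0.9·0.3500) ≈ 0.5909
After 'absent': P(author P) = 0.3·0.5909 / (0.3·0.5909 + 0.1·0.4091) ≈ 0.8125

0.8125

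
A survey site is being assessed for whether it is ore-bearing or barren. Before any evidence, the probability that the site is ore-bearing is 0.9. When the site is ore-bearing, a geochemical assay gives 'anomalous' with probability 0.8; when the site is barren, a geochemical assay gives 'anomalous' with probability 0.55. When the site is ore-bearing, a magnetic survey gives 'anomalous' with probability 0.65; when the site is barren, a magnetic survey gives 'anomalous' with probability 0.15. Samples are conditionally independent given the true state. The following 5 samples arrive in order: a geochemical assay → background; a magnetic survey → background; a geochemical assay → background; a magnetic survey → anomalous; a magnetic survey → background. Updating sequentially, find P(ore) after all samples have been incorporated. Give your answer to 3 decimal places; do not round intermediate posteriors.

0.566

After a geochemical assay='background': P(ore) = 0.2·0.9000 / (0.2·0.9000 + 0.45·0.1000) ≈ 0.8000
After a magnetic survey='background': P(ore) = 0.35·0.8000 / (0.35·0.8000 + 0.85·0.2000) ≈ 0.6222
After a geochemical assay='background': P(ore) = 0.2·0.6222 / (0.2·0.6222 + 0.45·0.3778) ≈ 0.4226
After a magnetic survey='anomalous': P(ore) = 0.65·0.4226 / (0.65·0.4226 + 0.15·0.5774) ≈ 0.7603
After a magnetic survey='background': P(ore) = 0.35·0.7603 / (0.35·0.7603 + 0.85·0.2397) ≈ 0.5664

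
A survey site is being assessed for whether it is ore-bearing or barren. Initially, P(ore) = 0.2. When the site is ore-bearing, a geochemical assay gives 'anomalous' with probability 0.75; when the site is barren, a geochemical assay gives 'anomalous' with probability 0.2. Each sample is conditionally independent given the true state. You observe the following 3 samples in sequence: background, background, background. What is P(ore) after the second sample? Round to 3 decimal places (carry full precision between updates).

After 'background': P(ore) = 0.25·0.2000 / (0.25·0.2000 + 0.8·0.8000) ≈ 0.0725
After 'background': P(ore) = 0.25·0.0725 / (0.25·0.0725 + 0.8·0.9275) ≈ 0.0238

0.024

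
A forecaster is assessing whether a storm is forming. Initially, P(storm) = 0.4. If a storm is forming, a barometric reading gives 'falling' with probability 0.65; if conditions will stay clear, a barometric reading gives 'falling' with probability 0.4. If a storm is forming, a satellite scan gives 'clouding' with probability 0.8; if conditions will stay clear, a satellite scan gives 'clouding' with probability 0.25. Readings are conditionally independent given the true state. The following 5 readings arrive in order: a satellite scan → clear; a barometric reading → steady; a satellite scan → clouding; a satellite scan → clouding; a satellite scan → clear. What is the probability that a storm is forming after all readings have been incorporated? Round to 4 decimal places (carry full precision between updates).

After a satellite scan='clear': P(storm) = 0.2·0.4000 / (0.2·0.4000 + 0.75·0.6000) ≈ 0.1509
After a barometric reading='steady': P(storm) = 0.35·0.1509 / (0.35·0.1509 + 0.6·0.8491) ≈ 0.0940
After a satellite scan='clouding': P(storm) = 0.8·0.0940 / (0.8·0.0940 + 0.25·0.9060) ≈ 0.2492
After a satellite scan='clouding': P(storm) = 0.8·0.2492 / (0.8·0.2492 + 0.25·0.7508) ≈ 0.5150
After a satellite scan='clear': P(storm) = 0.2·0.5150 / (0.2·0.5150 + 0.75·0.4850) ≈ 0.2207

0.2207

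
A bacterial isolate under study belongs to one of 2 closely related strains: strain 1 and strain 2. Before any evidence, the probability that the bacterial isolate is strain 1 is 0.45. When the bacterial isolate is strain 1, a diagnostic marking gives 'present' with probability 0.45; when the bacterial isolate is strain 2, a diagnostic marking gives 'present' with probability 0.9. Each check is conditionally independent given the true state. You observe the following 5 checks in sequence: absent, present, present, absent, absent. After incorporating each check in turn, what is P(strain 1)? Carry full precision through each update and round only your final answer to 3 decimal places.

0.971

After 'absent': P(strain 1) = 0.55·0.4500 / (0.55·0.4500 + 0.1·0.5500) ≈ 0.8182
After 'present': P(strain 1) = 0.45·0.8182 / (0.45·0.8182 + 0.9·0.1818) ≈ 0.6923
After 'present': P(strain 1) = 0.45·0.6923 / (0.45·0.6923 + 0.9·0.3077) ≈ 0.5294
After 'absent': P(strain 1) = 0.55·0.5294 / (0.55·0.5294 + 0.1·0.4706) ≈ 0.8609
After 'absent': P(strain 1) = 0.55·0.8609 / (0.55·0.8609 + 0.1·0.1391) ≈ 0.9715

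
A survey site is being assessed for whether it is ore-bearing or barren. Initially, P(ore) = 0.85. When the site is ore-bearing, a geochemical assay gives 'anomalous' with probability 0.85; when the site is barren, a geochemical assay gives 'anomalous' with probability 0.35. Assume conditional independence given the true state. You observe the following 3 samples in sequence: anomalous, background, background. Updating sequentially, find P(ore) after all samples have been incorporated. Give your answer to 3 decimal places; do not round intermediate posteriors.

0.423

Each posterior becomes the prior for the next update.
After 'anomalous': P(ore) = 0.85·0.8500 / (0.85·0.8500 + 0.35·0.1500) ≈ 0.9323
After 'background': P(ore) = 0.15·0.9323 / (0.15·0.9323 + 0.65·0.0677) ≈ 0.7605
After 'background': P(ore) = 0.15·0.7605 / (0.15·0.7605 + 0.65·0.2395) ≈ 0.4229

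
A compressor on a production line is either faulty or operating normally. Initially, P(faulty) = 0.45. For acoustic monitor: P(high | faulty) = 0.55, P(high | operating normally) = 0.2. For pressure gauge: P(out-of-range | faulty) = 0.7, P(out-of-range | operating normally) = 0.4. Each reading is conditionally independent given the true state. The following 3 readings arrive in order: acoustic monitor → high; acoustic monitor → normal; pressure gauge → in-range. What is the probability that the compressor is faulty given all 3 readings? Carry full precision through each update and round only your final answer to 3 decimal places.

0.388

After acoustic monitor='high': P(faulty) = 0.55·0.4500 / (0.55·0.4500 + 0.2·0.5500) ≈ 0.6923
After acoustic monitor='normal': P(faulty) = 0.45·0.6923 / (0.45·0.6923 + 0.8·0.3077) ≈ 0.5586
After pressure gauge='in-range': P(faulty) = 0.3·0.5586 / (0.3·0.5586 + 0.6·0.4414) ≈ 0.3876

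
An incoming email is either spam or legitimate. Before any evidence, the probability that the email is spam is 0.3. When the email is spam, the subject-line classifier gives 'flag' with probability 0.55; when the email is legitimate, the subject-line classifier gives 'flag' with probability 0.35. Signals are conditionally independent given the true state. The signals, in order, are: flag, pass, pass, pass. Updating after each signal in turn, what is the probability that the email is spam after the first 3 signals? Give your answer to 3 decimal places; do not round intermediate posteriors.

0.244

After 'flag': P(spam) = 0.55·0.3000 / (0.55·0.3000 + 0.35·0.7000) ≈ 0.4024
After 'pass': P(spam) = 0.45·0.4024 / (0.45·0.4024 + 0.65·0.5976) ≈ 0.3180
After 'pass': P(spam) = 0.45·0.3180 / (0.45·0.3180 + 0.65·0.6820) ≈ 0.2440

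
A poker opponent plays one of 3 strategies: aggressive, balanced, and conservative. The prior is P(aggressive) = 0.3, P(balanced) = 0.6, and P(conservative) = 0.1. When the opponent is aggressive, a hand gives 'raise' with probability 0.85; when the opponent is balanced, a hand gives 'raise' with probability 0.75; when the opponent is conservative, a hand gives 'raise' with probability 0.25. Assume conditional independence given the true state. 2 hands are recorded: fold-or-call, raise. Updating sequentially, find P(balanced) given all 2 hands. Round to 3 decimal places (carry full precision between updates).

After 'fold-or-call': normaliser = 0.15·0.3000 + 0.25·0.6000 + 0.75·0.1000; P(aggressive) ≈ 0.1667, P(balanced) ≈ 0.5556, P(conservative) ≈ 0.2778
After 'raise': normaliser = 0.85·0.1667 + 0.75·0.5556 + 0.25·0.2778; P(aggressive) ≈ 0.2257, P(balanced) ≈ 0.6637, P(conservative) ≈ 0.1106

0.664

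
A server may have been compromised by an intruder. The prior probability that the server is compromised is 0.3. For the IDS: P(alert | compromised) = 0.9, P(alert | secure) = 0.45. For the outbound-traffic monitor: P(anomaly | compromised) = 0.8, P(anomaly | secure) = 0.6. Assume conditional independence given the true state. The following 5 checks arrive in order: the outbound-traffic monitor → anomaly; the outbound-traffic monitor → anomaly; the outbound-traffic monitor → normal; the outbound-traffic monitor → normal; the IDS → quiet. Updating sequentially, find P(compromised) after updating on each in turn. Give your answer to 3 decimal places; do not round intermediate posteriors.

After the outbound-traffic monitor='anomaly': P(compromised) = 0.8·0.3000 / (0.8·0.3000 + 0.6·0.7000) ≈ 0.3636
After the outbound-traffic monitor='anomaly': P(compromised) = 0.8·0.3636 / (0.8·0.3636 + 0.6·0.6364) ≈ 0.4324
After the outbound-traffic monitor='normal': P(compromised) = 0.2·0.4324 / (0.2·0.4324 + 0.4·0.5676) ≈ 0.2759
After the outbound-traffic monitor='normal': P(compromised) = 0.2·0.2759 / (0.2·0.2759 + 0.4·0.7241) ≈ 0.1600
After the IDS='quiet': P(compromised) = 0.1·0.1600 / (0.1·0.1600 + 0.55·0.8400) ≈ 0.0335

0.033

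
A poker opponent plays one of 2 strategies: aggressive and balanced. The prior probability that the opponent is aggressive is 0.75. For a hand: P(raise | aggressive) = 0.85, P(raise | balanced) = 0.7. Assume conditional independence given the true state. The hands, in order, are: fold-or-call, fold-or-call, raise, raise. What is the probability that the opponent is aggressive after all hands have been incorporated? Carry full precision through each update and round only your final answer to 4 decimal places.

0.5251

Apply Bayes' rule sequentially, carrying P(aggressive) forward.
After 'fold-or-call': P(aggressive) = 0.15·0.7500 / (0.15·0.7500 + 0.3·0.2500) ≈ 0.6000
After 'fold-or-call': P(aggressive) = 0.15·0.6000 / (0.15·0.6000 + 0.3·0.4000) ≈ 0.4286
After 'raise': P(aggressive) = 0.85·0.4286 / (0.85·0.4286 + 0.7·0.5714) ≈ 0.4766
After 'raise': P(aggressive) = 0.85·0.4766 / (0.85·0.4766 + 0.7·0.5234) ≈ 0.5251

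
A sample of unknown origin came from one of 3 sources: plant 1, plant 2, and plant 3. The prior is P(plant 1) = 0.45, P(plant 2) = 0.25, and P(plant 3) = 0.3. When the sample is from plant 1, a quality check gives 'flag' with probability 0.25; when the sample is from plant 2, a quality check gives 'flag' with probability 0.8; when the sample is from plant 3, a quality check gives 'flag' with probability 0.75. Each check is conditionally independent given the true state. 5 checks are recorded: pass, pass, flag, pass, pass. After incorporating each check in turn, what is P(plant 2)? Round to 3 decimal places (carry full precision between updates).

0.009

After 'pass': normaliser = 0.75·0.4500 + 0.2·0.2500 + 0.25·0.3000; P(plant 1) ≈ 0.7297, P(plant 2) ≈ 0.1081, P(plant 3) ≈ 0.1622
After 'pass': normaliser = 0.75·0.7297 + 0.2·0.1081 + 0.25·0.1622; P(plant 1) ≈ 0.8980, P(plant 2) ≈ 0.0355, P(plant 3) ≈ 0.0665
After 'flag': normaliser = 0.25·0.8980 + 0.8·0.0355 + 0.75·0.0665; P(plant 1) ≈ 0.7415, P(plant 2) ≈ 0.0937, P(plant 3) ≈ 0.1648
After 'pass': normaliser = 0.75·0.7415 + 0.2·0.0937 + 0.25·0.1648; P(plant 1) ≈ 0.9027, P(plant 2) ≈ 0.0304, P(plant 3) ≈ 0.0669
After 'pass': normaliser = 0.75·0.9027 + 0.2·0.0304 + 0.25·0.0669; P(plant 1) ≈ 0.9674, P(plant 2) ≈ 0.0087, P(plant 3) ≈ 0.0239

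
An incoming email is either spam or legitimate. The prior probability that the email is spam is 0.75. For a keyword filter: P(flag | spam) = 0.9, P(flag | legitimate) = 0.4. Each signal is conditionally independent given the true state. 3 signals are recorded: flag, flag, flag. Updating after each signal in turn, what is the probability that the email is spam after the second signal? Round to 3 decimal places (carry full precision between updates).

0.938

Apply Bayes' rule sequentially, carrying P(spam) forward.
After 'flag': P(spam) = 0.9·0.7500 / (0.9·0.7500 + 0.4·0.2500) ≈ 0.8710
After 'flag': P(spam) = 0.9·0.8710 / (0.9·0.8710 + 0.4·0.1290) ≈ 0.9382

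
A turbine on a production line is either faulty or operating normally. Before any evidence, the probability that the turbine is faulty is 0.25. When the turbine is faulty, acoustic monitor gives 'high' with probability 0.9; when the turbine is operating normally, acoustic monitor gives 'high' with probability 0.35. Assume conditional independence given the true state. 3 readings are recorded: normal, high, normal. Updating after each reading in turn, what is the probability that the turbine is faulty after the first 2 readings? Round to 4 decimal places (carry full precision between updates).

0.1165

After 'normal': P(faulty) = 0.1·0.2500 / (0.1·0.2500 + 0.65·0.7500) ≈ 0.0488
After 'high': P(faulty) = 0.9·0.0488 / (0.9·0.0488 + 0.35·0.9512) ≈ 0.1165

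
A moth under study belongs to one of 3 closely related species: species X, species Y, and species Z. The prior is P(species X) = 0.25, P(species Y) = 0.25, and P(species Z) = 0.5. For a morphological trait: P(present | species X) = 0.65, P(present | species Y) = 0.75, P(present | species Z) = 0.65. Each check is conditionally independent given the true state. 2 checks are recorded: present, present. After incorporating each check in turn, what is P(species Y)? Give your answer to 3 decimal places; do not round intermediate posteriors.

0.307

Each posterior becomes the prior for the next update.
After 'present': normaliser = 0.65·0.2500 + 0.75·0.2500 + 0.65·0.5000; P(species X) ≈ 0.2407, P(species Y) ≈ 0.2778, P(species Z) ≈ 0.4815
After 'present': normaliser = 0.65·0.2407 + 0.75·0.2778 + 0.65·0.4815; P(species X) ≈ 0.2309, P(species Y) ≈ 0.3074, P(species Z) ≈ 0.4617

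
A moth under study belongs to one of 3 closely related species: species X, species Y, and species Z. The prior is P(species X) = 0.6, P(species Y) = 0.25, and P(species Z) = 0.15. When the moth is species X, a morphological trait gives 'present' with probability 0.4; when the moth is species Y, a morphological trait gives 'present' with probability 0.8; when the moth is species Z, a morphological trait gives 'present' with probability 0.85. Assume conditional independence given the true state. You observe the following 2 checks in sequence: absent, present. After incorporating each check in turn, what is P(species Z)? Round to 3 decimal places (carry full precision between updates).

0.094

After 'absent': normaliser = 0.6·0.6000 + 0.2·0.2500 + 0.15·0.1500; P(species X) ≈ 0.8324, P(species Y) ≈ 0.1156, P(species Z) ≈ 0.0520
After 'present': normaliser = 0.4·0.8324 + 0.8·0.1156 + 0.85·0.0520; P(species X) ≈ 0.7089, P(species Y) ≈ 0.1969, P(species Z) ≈ 0.0942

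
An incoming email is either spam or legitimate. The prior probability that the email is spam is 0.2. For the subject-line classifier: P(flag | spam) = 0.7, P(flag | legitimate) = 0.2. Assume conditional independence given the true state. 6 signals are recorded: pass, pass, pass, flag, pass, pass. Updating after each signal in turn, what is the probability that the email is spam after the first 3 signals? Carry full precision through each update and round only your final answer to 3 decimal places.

0.013

After 'pass': P(spam) = 0.3·0.2000 / (0.3·0.2000 + 0.8·0.8000) ≈ 0.0857
After 'pass': P(spam) = 0.3·0.0857 / (0.3·0.0857 + 0.8·0.9143) ≈ 0.0340
After 'pass': P(spam) = 0.3·0.0340 / (0.3·0.0340 + 0.8·0.9660) ≈ 0.0130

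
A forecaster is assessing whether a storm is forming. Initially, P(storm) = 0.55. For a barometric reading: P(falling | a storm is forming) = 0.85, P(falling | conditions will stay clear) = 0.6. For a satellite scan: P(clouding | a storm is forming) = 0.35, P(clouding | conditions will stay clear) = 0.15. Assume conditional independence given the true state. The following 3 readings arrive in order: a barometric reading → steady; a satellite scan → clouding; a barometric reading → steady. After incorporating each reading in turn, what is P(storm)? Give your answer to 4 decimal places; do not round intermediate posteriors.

0.2862

After a barometric reading='steady': P(storm) = 0.15·0.5500 / (0.15·0.5500 + 0.4·0.4500) ≈ 0.3143
After a satellite scan='clouding': P(storm) = 0.35·0.3143 / (0.35·0.3143 + 0.15·0.6857) ≈ 0.5168
After a barometric reading='steady': P(storm) = 0.15·0.5168 / (0.15·0.5168 + 0.4·0.4832) ≈ 0.2862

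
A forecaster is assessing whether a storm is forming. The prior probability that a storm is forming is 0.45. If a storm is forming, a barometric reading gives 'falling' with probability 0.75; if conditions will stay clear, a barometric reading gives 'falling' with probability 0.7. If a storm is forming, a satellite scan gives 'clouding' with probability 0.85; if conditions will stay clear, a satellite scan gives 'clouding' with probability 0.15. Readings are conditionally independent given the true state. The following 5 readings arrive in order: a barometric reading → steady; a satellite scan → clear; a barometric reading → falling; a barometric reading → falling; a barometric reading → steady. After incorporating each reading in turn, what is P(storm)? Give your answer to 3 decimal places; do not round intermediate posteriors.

After a barometric reading='steady': P(storm) = 0.25·0.4500 / (0.25·0.4500 + 0.3·0.5500) ≈ 0.4054
After a satellite scan='clear': P(storm) = 0.15·0.4054 / (0.15·0.4054 + 0.85·0.5946) ≈ 0.1074
After a barometric reading='falling': P(storm) = 0.75·0.1074 / (0.75·0.1074 + 0.7·0.8926) ≈ 0.1142
After a barometric reading='falling': P(storm) = 0.75·0.1142 / (0.75·0.1142 + 0.7·0.8858) ≈ 0.1214
After a barometric reading='steady': P(storm) = 0.25·0.1214 / (0.25·0.1214 + 0.3·0.8786) ≈ 0.1032

0.103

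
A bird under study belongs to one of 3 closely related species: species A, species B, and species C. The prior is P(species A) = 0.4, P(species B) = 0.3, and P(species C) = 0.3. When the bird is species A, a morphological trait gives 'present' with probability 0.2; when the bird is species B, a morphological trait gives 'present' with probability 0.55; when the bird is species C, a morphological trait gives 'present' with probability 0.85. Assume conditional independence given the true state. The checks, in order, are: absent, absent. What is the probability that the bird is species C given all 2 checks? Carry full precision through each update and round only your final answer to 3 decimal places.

0.021

After 'absent': normaliser = 0.8·0.4000 + 0.45·0.3000 + 0.15·0.3000; P(species A) ≈ 0.6400, P(species B) ≈ 0.2700, P(species C) ≈ 0.0900
After 'absent': normaliser = 0.8·0.6400 + 0.45·0.2700 + 0.15·0.0900; P(species A) ≈ 0.7913, P(species B) ≈ 0.1878, P(species C) ≈ 0.0209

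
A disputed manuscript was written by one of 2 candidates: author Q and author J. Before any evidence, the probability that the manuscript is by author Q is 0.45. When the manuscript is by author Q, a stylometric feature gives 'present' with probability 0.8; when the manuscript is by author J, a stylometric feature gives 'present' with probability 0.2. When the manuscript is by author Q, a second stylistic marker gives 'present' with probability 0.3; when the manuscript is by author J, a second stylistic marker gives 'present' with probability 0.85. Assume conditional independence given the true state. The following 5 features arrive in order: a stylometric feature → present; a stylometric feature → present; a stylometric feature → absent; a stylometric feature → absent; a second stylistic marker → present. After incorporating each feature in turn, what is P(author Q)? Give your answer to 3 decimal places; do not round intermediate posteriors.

After a stylometric feature='present': P(author Q) = 0.8·0.4500 / (0.8·0.4500 + 0.2·0.5500) ≈ 0.7660
After a stylometric feature='present': P(author Q) = 0.8·0.7660 / (0.8·0.7660 + 0.2·0.2340) ≈ 0.9290
After a stylometric feature='absent': P(author Q) = 0.2·0.9290 / (0.2·0.9290 + 0.8·0.0710) ≈ 0.7660
After a stylometric feature='absent': P(author Q) = 0.2·0.7660 / (0.2·0.7660 + 0.8·0.2340) ≈ 0.4500
After a second stylistic marker='present': P(author Q) = 0.3·0.4500 / (0.3·0.4500 + 0.85·0.5500) ≈ 0.2241

0.224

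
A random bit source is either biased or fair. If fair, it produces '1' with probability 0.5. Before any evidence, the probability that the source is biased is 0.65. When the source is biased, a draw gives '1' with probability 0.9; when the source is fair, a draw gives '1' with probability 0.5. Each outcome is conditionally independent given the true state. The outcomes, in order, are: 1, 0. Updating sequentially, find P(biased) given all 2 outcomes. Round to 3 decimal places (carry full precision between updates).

0.401

Apply Bayes' rule sequentially, carrying P(biased) forward.
After '1': P(biased) = 0.9·0.6500 / (0.9·0.6500 + 0.5·0.3500) ≈ 0.7697
After '0': P(biased) = 0.1·0.7697 / (0.1·0.7697 + 0.5·0.2303) ≈ 0.4007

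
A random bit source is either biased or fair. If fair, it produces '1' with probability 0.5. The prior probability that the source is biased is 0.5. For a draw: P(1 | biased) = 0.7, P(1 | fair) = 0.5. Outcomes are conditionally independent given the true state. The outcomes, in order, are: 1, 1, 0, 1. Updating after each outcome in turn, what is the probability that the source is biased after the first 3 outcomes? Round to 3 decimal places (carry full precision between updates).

Apply Bayes' rule sequentially, carrying P(biased) forward.
After '1': P(biased) = 0.7·0.5000 / (0.7·0.5000 + 0.5·0.5000) ≈ 0.5833
After '1': P(biased) = 0.7·0.5833 / (0.7·0.5833 + 0.5·0.4167) ≈ 0.6622
After '0': P(biased) = 0.3·0.6622 / (0.3·0.6622 + 0.5·0.3378) ≈ 0.5404

0.540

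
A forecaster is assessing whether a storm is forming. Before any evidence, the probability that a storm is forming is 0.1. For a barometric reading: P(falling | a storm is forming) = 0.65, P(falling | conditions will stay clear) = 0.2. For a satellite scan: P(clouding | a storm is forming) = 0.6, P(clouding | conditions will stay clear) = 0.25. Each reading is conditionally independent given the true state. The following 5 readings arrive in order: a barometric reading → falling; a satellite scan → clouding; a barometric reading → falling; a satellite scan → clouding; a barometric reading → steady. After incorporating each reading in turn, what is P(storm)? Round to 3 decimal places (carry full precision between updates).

After a barometric reading='falling': P(storm) = 0.65·0.1000 / (0.65·0.1000 + 0.2·0.9000) ≈ 0.2653
After a satellite scan='clouding': P(storm) = 0.6·0.2653 / (0.6·0.2653 + 0.25·0.7347) ≈ 0.4643
After a barometric reading='falling': P(storm) = 0.65·0.4643 / (0.65·0.4643 + 0.2·0.5357) ≈ 0.7380
After a satellite scan='clouding': P(storm) = 0.6·0.7380 / (0.6·0.7380 + 0.25·0.2620) ≈ 0.8711
After a barometric reading='steady': P(storm) = 0.35·0.8711 / (0.35·0.8711 + 0.8·0.1289) ≈ 0.7473

0.747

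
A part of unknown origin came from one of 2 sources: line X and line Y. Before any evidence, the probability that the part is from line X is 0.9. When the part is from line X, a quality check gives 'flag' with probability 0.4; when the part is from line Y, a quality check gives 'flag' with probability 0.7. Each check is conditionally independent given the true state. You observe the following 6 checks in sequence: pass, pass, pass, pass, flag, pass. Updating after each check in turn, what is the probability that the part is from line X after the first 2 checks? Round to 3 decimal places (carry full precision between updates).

0.973

After 'pass': P(line X) = 0.6·0.9000 / (0.6·0.9000 + 0.3·0.1000) ≈ 0.9474
After 'pass': P(line X) = 0.6·0.9474 / (0.6·0.9474 + 0.3·0.0526) ≈ 0.9730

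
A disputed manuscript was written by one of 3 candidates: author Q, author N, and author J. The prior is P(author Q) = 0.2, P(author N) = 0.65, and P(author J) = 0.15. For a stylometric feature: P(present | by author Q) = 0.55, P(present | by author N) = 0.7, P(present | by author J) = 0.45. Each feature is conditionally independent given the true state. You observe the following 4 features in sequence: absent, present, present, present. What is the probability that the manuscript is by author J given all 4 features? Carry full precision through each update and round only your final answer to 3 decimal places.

0.084

Each posterior becomes the prior for the next update.
After 'absent': normaliser = 0.45·0.2000 + 0.3·0.6500 + 0.55·0.1500; P(author Q) ≈ 0.2449, P(author N) ≈ 0.5306, P(author J) ≈ 0.2245
After 'present': normaliser = 0.55·0.2449 + 0.7·0.5306 + 0.45·0.2245; P(author Q) ≈ 0.2218, P(author N) ≈ 0.6118, P(author J) ≈ 0.1664
After 'present': normaliser = 0.55·0.2218 + 0.7·0.6118 + 0.45·0.1664; P(author Q) ≈ 0.1952, P(author N) ≈ 0.6850, P(author J) ≈ 0.1198
After 'present': normaliser = 0.55·0.1952 + 0.7·0.6850 + 0.45·0.1198; P(author Q) ≈ 0.1675, P(author N) ≈ 0.7484, P(author J) ≈ 0.0841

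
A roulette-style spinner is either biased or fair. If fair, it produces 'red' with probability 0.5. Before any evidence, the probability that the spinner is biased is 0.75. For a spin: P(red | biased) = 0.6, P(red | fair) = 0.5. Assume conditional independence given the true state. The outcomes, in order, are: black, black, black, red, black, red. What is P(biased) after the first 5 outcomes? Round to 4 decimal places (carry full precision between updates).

After 'black': P(biased) = 0.4·0.7500 / (0.4·0.7500 + 0.5·0.2500) ≈ 0.7059
After 'black': P(biased) = 0.4·0.7059 / (0.4·0.7059 + 0.5·0.2941) ≈ 0.6575
After 'black': P(biased) = 0.4·0.6575 / (0.4·0.6575 + 0.5·0.3425) ≈ 0.6057
After 'red': P(biased) = 0.6·0.6057 / (0.6·0.6057 + 0.5·0.3943) ≈ 0.6483
After 'black': P(biased) = 0.4·0.6483 / (0.4·0.6483 + 0.5·0.3517) ≈ 0.5959

0.5959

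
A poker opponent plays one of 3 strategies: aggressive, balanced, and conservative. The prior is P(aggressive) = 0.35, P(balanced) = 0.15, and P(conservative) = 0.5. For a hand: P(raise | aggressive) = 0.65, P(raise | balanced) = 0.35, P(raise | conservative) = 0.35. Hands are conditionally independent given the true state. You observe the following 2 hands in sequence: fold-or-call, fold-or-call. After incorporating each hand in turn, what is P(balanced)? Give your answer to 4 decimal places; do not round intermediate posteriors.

After 'fold-or-call': normaliser = 0.35·0.3500 + 0.65·0.1500 + 0.65·0.5000; P(aggressive) ≈ 0.2248, P(balanced) ≈ 0.1789, P(conservative) ≈ 0.5963
After 'fold-or-call': normaliser = 0.35·0.2248 + 0.65·0.1789 + 0.65·0.5963; P(aggressive) ≈ 0.1350, P(balanced) ≈ 0.1996, P(conservative) ≈ 0.6654

0.1996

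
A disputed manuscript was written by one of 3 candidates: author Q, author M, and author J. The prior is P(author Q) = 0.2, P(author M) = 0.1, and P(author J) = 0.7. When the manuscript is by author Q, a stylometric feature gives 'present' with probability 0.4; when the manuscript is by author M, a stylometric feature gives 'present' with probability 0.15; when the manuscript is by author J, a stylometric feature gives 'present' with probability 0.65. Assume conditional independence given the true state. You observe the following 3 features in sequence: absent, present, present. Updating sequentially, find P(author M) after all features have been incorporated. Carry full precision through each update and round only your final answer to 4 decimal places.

0.0153

Apply Bayes' rule sequentially, carrying P(author M) forward.
After 'absent': normaliser = 0.6·0.2000 + 0.85·0.1000 + 0.35·0.7000; P(author Q) ≈ 0.2667, P(author M) ≈ 0.1889, P(author J) ≈ 0.5444
After 'present': normaliser = 0.4·0.2667 + 0.15·0.1889 + 0.65·0.5444; P(author Q) ≈ 0.2182, P(author M) ≈ 0.0580, P(author J) ≈ 0.7239
After 'present': normaliser = 0.4·0.2182 + 0.15·0.0580 + 0.65·0.7239; P(author Q) ≈ 0.1541, P(author M) ≈ 0.0153, P(author J) ≈ 0.8306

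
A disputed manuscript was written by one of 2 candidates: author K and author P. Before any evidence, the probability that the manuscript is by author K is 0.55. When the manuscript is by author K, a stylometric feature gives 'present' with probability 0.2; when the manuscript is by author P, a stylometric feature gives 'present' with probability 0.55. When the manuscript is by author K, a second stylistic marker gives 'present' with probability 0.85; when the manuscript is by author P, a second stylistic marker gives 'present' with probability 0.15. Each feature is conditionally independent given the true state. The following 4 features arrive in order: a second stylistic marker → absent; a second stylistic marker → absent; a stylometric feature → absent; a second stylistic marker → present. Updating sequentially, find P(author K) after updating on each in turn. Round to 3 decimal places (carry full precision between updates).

After a second stylistic marker='absent': P(author K) = 0.15·0.5500 / (0.15·0.5500 + 0.85·0.4500) ≈ 0.1774
After a second stylistic marker='absent': P(author K) = 0.15·0.1774 / (0.15·0.1774 + 0.85·0.8226) ≈ 0.0367
After a stylometric feature='absent': P(author K) = 0.8·0.0367 / (0.8·0.0367 + 0.45·0.9633) ≈ 0.0634
After a second stylistic marker='present': P(author K) = 0.85·0.0634 / (0.85·0.0634 + 0.15·0.9366) ≈ 0.2772

0.277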